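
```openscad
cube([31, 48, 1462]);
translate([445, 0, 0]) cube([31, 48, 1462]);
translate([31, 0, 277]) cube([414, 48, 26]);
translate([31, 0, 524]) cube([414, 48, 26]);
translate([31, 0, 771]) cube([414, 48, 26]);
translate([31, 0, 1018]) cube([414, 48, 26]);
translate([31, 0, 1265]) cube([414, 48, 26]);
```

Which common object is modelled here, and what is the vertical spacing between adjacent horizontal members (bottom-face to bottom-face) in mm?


A ladder. The rung spacing is 247 mm.

Two tall 31×48 posts with 5 short bars between them — a ladder. Adjacent rungs sit at z = 277 and z = 524, so the spacing is 524 − 277 = 247 mm.


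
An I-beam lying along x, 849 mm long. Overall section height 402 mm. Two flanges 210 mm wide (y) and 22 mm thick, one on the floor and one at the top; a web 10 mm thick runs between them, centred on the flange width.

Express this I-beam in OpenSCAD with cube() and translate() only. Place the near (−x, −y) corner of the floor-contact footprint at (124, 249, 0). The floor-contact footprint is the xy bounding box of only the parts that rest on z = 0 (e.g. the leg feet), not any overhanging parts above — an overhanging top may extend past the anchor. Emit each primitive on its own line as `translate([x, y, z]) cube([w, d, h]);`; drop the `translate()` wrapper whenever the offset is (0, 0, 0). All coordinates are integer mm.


translate([124, 249, 0]) cube([849, 210, 22]);
translate([124, 349, 22]) cube([849, 10, 358]);
translate([124, 249, 380]) cube([849, 210, 22]);


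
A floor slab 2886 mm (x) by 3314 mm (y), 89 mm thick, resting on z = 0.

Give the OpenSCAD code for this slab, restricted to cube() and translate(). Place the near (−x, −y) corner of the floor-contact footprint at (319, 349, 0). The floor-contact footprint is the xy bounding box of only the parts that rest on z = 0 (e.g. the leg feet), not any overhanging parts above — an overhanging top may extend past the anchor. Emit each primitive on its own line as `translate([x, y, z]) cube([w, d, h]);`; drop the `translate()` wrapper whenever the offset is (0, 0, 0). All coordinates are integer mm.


translate([319, 349, 0]) cube([2886, 3314, 89]);


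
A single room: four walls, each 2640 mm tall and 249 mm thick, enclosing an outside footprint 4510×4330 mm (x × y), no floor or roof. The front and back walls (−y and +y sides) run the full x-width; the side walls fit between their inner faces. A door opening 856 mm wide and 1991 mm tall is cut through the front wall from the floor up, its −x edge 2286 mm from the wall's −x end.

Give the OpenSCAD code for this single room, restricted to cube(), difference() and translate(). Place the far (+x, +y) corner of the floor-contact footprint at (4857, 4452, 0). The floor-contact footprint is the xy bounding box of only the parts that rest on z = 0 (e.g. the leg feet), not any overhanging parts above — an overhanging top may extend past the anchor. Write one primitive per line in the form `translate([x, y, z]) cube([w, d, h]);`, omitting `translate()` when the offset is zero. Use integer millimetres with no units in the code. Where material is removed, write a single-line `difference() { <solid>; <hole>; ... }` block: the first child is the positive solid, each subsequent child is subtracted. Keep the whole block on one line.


difference() { translate([347, 122, 0]) cube([4510, 249, 2640]); translate([2633, 122, 0]) cube([856, 249, 1991]); }
translate([347, 4203, 0]) cube([4510, 249, 2640]);
translate([347, 371, 0]) cube([249, 3832, 2640]);
translate([4608, 371, 0]) cube([249, 3832, 2640]);


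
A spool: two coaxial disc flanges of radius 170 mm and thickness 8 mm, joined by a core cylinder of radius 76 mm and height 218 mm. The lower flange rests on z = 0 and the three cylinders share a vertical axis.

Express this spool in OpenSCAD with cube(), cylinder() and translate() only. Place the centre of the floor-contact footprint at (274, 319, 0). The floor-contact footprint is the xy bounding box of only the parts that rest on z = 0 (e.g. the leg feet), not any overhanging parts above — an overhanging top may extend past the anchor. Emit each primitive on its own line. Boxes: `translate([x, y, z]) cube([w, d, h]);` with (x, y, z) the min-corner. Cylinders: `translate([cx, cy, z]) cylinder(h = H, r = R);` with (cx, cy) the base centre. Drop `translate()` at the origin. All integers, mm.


translate([274, 319, 0]) cylinder(h = 8, r = 170);
translate([274, 319, 8]) cylinder(h = 218, r = 76);
translate([274, 319, 226]) cylinder(h = 8, r = 170);


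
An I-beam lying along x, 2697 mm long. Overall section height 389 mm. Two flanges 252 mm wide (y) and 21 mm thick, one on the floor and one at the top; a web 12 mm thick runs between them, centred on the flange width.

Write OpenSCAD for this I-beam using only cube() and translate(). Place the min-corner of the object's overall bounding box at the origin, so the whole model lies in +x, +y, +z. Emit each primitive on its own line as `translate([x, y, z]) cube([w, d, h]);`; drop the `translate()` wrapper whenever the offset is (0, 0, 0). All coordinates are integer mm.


cube([2697, 252, 21]);
translate([0, 120, 21]) cube([2697, 12, 347]);
translate([0, 0, 368]) cube([2697, 252, 21]);


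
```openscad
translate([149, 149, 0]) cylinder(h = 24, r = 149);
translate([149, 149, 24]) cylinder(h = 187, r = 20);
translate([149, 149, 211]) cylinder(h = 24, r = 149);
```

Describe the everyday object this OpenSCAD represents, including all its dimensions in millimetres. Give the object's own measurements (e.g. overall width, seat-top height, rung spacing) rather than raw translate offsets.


A spool: two coaxial disc flanges of radius 149 mm and thickness 24 mm, joined by a core cylinder of radius 20 mm and height 187 mm. The lower flange rests on z = 0 and the three cylinders share a vertical axis.


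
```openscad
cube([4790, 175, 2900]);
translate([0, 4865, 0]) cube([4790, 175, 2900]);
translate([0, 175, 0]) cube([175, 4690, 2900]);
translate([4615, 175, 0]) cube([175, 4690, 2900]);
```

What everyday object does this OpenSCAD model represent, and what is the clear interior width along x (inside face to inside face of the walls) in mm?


A house (or room) frame. The interior width is 4440 mm.

Four 2900 mm walls enclosing a rectangle with no floor or roof — a room or house frame. Outside width is 4790 mm and wall thickness is 175 mm, so the interior width is 4790 − 2 × 175 = 4440 mm.


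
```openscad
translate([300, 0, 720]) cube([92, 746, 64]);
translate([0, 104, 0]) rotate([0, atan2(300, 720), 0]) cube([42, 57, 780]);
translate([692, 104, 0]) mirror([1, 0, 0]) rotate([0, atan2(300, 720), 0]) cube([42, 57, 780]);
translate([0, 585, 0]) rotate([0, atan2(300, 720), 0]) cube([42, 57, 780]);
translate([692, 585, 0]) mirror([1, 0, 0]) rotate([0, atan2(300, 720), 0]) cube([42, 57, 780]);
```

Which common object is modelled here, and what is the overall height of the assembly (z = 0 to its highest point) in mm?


A sawhorse. The overall height is 784 mm.

A beam across two mirrored pairs of raked legs — a sawhorse. The beam's underside is at z = 720 (matching the legs' vertical rise in atan2(300, 720)) and the beam is 64 mm tall, so its top is at 720 + 64 = 784 mm. The raked legs top out at the beam's underside, so that is the highest point.


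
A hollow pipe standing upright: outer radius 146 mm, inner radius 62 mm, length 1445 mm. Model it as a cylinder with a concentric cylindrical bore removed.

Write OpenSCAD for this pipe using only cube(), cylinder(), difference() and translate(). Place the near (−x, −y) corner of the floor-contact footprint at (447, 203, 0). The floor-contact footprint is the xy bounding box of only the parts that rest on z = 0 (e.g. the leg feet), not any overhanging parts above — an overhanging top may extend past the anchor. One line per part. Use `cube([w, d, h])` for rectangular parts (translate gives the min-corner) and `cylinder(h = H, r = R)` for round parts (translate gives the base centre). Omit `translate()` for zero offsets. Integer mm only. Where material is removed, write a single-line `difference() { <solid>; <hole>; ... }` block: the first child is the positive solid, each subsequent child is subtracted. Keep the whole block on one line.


difference() { translate([593, 349, 0]) cylinder(h = 1445, r = 146); translate([593, 349, 0]) cylinder(h = 1445, r = 62); }


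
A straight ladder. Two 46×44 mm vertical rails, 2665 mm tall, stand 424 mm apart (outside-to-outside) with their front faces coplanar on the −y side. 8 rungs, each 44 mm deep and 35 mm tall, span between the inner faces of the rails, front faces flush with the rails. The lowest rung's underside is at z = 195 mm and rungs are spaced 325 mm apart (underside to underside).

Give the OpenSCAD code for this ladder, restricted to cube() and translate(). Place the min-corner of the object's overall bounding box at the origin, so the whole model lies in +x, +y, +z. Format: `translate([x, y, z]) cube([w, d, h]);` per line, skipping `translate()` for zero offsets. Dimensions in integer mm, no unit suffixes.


// rung span = 424 - 2*46 = 332
// rung[k] z = 195 + k*325
cube([46, 44, 2665]);
translate([378, 0, 0]) cube([46, 44, 2665]);
translate([46, 0, 195]) cube([332, 44, 35]);
translate([46, 0, 520]) cube([332, 44, 35]);
translate([46, 0, 845]) cube([332, 44, 35]);
translate([46, 0, 1170]) cube([332, 44, 35]);
translate([46, 0, 1495]) cube([332, 44, 35]);
translate([46, 0, 1820]) cube([332, 44, 35]);
translate([46, 0, 2145]) cube([332, 44, 35]);
translate([46, 0, 2470]) cube([332, 44, 35]);


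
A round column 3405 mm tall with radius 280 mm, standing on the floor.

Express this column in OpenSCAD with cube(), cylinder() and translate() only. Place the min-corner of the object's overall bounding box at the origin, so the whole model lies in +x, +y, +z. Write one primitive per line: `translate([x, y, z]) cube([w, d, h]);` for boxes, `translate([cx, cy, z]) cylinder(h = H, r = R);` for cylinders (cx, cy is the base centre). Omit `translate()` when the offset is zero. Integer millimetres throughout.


translate([280, 280, 0]) cylinder(h = 3405, r = 280);


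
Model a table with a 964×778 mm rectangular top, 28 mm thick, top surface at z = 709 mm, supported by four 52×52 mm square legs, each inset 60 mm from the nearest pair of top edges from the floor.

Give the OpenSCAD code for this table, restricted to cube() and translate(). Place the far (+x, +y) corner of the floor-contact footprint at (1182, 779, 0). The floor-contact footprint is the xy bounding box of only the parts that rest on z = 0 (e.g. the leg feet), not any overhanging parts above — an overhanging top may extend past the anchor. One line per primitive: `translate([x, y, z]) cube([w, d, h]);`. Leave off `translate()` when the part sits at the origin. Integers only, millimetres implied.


translate([278, 61, 681]) cube([964, 778, 28]);
translate([338, 121, 0]) cube([52, 52, 681]);
translate([1130, 121, 0]) cube([52, 52, 681]);
translate([338, 727, 0]) cube([52, 52, 681]);
translate([1130, 727, 0]) cube([52, 52, 681]);


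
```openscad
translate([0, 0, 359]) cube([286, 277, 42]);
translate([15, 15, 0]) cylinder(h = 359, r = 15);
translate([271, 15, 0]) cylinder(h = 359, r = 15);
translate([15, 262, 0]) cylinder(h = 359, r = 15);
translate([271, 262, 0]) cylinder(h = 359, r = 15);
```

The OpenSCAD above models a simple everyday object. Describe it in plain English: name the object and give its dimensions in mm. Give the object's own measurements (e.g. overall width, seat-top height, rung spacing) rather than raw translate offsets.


A four-legged stool. The seat is a 286×277×42 mm slab whose top surface is at z = 401 mm; four round legs, each 30 mm in diameter, run from the floor (z = 0) to the underside of the seat, each leg's axis is inset half a diameter from the nearest pair of seat edges (so the leg's bounding box is flush with the corner).


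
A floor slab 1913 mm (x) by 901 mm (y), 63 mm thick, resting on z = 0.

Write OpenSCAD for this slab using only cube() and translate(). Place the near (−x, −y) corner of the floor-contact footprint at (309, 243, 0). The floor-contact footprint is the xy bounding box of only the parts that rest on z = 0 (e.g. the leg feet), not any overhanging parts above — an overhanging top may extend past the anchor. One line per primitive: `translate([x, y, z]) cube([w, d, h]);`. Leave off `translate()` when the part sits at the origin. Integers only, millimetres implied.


translate([309, 243, 0]) cube([1913, 901, 63]);


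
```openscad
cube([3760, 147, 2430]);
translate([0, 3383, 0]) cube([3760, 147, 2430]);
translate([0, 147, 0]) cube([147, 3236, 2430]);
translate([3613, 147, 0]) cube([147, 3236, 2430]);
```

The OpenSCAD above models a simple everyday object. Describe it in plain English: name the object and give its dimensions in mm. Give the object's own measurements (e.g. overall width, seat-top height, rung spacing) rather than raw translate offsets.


The wall frame of a small rectangular building: four walls, each 2430 mm tall and 147 mm thick, enclosing a footprint 3760 mm (x) by 3530 mm (y) outside-to-outside, with no floor or roof. The front and back walls (the −y and +y sides) span the full width; the two side walls fit between them.


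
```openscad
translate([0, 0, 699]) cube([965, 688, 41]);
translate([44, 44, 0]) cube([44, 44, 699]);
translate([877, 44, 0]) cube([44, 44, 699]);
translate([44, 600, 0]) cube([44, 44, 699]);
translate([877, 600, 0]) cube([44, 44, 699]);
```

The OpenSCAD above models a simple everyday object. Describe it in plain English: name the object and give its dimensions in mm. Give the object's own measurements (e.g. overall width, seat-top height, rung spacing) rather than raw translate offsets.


A rectangular dining table. The top is 965×688×41 mm with its upper surface at z = 740 mm. It stands on four 44×44 mm square legs, each inset 44 mm from the nearest pair of top edges, running from the floor to the underside of the top.


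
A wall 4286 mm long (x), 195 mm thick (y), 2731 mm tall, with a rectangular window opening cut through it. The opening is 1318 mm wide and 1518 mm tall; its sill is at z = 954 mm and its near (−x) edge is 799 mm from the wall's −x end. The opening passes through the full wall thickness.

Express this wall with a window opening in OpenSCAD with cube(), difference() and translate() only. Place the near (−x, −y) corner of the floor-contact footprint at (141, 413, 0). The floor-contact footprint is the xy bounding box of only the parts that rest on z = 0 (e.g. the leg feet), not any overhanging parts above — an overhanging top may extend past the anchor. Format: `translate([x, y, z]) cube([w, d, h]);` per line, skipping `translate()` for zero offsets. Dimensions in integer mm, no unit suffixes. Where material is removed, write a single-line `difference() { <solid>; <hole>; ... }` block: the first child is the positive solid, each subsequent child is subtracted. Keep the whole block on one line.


difference() { translate([141, 413, 0]) cube([4286, 195, 2731]); translate([940, 413, 954]) cube([1318, 195, 1518]); }


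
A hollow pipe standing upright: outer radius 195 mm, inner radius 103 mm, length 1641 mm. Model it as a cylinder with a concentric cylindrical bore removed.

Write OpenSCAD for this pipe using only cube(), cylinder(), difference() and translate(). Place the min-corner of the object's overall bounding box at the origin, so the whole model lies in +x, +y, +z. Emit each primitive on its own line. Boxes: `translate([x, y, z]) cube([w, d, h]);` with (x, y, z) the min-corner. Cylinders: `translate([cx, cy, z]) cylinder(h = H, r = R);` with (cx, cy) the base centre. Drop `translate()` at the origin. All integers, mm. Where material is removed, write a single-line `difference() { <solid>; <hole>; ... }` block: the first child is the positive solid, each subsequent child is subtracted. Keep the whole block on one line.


difference() { translate([195, 195, 0]) cylinder(h = 1641, r = 195); translate([195, 195, 0]) cylinder(h = 1641, r = 103); }


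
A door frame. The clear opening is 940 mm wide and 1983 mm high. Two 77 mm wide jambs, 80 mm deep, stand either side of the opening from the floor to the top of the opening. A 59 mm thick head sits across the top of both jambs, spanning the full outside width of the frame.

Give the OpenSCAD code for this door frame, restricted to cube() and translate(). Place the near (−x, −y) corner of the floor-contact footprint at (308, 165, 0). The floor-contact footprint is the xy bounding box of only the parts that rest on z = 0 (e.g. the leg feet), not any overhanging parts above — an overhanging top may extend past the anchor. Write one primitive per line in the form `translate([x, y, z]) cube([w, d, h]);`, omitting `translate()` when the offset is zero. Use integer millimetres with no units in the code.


translate([308, 165, 0]) cube([77, 80, 1983]);
translate([1325, 165, 0]) cube([77, 80, 1983]);
translate([308, 165, 1983]) cube([1094, 80, 59]);


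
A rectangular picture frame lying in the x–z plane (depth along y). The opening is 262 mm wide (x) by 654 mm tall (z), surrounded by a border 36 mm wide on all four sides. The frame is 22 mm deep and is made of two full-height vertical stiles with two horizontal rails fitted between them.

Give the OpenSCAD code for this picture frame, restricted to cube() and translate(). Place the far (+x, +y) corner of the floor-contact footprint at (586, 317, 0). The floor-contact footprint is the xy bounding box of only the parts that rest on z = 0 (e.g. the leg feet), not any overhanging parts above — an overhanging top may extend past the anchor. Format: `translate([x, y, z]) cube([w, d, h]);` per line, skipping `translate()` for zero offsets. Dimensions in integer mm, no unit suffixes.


translate([252, 295, 0]) cube([36, 22, 726]);
translate([550, 295, 0]) cube([36, 22, 726]);
translate([288, 295, 0]) cube([262, 22, 36]);
translate([288, 295, 690]) cube([262, 22, 36]);


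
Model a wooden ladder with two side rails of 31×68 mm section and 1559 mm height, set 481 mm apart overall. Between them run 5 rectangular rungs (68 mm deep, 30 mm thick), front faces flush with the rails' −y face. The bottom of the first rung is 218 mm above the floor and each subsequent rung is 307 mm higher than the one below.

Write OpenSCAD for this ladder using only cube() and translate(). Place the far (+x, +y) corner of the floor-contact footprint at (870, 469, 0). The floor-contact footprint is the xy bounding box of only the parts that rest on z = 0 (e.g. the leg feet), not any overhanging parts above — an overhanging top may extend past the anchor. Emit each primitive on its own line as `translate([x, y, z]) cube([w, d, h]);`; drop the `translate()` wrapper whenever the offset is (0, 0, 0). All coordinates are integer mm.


translate([389, 401, 0]) cube([31, 68, 1559]);
translate([839, 401, 0]) cube([31, 68, 1559]);
translate([420, 401, 218]) cube([419, 68, 30]);
translate([420, 401, 525]) cube([419, 68, 30]);
translate([420, 401, 832]) cube([419, 68, 30]);
translate([420, 401, 1139]) cube([419, 68, 30]);
translate([420, 401, 1446]) cube([419, 68, 30]);


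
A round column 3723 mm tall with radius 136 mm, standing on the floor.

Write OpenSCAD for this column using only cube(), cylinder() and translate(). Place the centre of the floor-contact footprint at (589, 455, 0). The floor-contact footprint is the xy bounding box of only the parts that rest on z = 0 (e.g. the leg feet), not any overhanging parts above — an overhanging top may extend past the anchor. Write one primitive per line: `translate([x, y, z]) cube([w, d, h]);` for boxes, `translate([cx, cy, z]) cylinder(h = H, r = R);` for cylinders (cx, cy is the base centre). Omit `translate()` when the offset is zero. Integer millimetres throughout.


translate([589, 455, 0]) cylinder(h = 3723, r = 136);


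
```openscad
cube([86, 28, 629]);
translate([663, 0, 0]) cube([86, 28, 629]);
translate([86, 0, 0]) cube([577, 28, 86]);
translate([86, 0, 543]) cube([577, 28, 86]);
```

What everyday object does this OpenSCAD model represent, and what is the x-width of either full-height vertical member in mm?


A picture frame. The border width is 86 mm.

Four thin pieces enclosing a rectangular opening — a picture frame. The two full-height stiles are 629 mm tall; the top rail sits at z = 543 and is 86 mm tall, so the border above the opening is 629 − 543 = 86 mm, matching the stile x-width.


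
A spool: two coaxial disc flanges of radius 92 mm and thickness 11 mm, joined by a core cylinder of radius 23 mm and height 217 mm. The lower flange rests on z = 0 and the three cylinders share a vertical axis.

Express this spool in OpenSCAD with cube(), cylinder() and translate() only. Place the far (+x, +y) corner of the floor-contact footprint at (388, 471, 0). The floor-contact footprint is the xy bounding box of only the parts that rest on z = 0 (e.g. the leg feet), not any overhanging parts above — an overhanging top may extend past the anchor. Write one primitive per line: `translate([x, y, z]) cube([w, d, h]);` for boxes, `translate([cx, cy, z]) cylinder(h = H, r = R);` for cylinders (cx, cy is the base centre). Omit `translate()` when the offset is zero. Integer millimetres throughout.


translate([296, 379, 0]) cylinder(h = 11, r = 92);
translate([296, 379, 11]) cylinder(h = 217, r = 23);
translate([296, 379, 228]) cylinder(h = 11, r = 92);


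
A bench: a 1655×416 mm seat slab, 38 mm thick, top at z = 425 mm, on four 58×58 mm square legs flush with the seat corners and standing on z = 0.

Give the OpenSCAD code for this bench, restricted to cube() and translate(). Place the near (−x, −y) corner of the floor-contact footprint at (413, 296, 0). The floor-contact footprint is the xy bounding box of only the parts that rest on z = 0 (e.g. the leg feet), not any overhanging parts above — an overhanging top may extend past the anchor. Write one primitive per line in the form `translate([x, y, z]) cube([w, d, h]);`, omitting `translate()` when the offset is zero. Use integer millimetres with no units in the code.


translate([413, 296, 387]) cube([1655, 416, 38]);
translate([413, 296, 0]) cube([58, 58, 387]);
translate([413, 654, 0]) cube([58, 58, 387]);
translate([2010, 296, 0]) cube([58, 58, 387]);
translate([2010, 654, 0]) cube([58, 58, 387]);


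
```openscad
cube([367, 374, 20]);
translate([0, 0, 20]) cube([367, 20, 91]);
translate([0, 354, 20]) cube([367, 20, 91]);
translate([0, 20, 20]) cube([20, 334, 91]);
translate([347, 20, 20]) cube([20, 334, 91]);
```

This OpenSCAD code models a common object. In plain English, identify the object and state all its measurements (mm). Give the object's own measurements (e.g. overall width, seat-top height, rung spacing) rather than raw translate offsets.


An open-topped rectangular box: outside dimensions 367×374×111 mm, with a uniform wall and base thickness of 20 mm. The base is a full 367×374 slab on the floor; four walls sit on top of the base. The front and back walls (the −y and +y sides) span the full width; the two side walls fit between them.


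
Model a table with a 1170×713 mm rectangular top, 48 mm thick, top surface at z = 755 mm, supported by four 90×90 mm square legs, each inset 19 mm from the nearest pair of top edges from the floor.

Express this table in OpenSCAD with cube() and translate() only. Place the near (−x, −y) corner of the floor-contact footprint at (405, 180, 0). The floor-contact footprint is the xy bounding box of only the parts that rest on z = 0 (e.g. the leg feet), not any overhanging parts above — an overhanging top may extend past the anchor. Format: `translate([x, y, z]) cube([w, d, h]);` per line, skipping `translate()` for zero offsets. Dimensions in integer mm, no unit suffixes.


translate([386, 161, 707]) cube([1170, 713, 48]);
translate([405, 180, 0]) cube([90, 90, 707]);
translate([1447, 180, 0]) cube([90, 90, 707]);
translate([405, 765, 0]) cube([90, 90, 707]);
translate([1447, 765, 0]) cube([90, 90, 707]);


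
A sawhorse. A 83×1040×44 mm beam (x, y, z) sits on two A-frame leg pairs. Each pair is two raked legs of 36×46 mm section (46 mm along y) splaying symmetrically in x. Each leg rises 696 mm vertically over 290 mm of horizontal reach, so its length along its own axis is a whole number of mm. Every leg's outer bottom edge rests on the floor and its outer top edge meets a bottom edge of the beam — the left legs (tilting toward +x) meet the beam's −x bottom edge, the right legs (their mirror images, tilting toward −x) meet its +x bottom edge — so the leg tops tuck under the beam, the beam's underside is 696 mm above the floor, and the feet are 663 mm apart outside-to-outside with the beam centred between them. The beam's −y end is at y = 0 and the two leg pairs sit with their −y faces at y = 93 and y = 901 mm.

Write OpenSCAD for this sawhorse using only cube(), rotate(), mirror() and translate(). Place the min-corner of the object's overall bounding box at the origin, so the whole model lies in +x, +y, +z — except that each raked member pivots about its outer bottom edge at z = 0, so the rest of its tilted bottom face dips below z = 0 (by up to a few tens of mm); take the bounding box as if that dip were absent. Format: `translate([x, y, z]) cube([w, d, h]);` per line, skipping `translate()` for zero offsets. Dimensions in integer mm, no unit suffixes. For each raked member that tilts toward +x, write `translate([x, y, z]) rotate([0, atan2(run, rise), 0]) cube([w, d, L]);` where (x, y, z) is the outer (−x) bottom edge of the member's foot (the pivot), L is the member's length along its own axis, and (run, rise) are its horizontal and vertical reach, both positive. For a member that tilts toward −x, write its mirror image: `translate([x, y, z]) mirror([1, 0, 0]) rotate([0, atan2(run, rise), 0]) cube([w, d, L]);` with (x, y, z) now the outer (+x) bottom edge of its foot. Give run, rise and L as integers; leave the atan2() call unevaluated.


translate([290, 0, 696]) cube([83, 1040, 44]);
translate([0, 93, 0]) rotate([0, atan2(290, 696), 0]) cube([36, 46, 754]);
translate([663, 93, 0]) mirror([1, 0, 0]) rotate([0, atan2(290, 696), 0]) cube([36, 46, 754]);
translate([0, 901, 0]) rotate([0, atan2(290, 696), 0]) cube([36, 46, 754]);
translate([663, 901, 0]) mirror([1, 0, 0]) rotate([0, atan2(290, 696), 0]) cube([36, 46, 754]);


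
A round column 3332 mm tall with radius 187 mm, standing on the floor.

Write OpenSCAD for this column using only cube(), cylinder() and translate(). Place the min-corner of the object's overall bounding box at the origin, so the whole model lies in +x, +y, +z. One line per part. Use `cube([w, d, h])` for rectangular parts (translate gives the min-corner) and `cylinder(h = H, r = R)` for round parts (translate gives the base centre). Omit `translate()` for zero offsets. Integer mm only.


translate([187, 187, 0]) cylinder(h = 3332, r = 187);


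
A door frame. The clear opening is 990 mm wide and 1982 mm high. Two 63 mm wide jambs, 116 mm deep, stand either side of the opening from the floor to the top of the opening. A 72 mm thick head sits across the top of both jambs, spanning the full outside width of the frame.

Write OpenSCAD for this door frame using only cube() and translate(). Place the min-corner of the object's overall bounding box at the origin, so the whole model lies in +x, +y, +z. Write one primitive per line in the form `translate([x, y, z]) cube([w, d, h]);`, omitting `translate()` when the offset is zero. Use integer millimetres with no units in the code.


cube([63, 116, 1982]);
translate([1053, 0, 0]) cube([63, 116, 1982]);
translate([0, 0, 1982]) cube([1116, 116, 72]);


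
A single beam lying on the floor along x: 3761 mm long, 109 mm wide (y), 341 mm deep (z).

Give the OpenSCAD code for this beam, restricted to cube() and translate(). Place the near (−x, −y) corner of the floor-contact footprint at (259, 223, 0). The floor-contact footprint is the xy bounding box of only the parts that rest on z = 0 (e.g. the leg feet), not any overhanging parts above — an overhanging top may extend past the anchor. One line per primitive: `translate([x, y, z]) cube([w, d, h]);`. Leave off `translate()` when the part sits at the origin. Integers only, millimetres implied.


translate([259, 223, 0]) cube([3761, 109, 341]);


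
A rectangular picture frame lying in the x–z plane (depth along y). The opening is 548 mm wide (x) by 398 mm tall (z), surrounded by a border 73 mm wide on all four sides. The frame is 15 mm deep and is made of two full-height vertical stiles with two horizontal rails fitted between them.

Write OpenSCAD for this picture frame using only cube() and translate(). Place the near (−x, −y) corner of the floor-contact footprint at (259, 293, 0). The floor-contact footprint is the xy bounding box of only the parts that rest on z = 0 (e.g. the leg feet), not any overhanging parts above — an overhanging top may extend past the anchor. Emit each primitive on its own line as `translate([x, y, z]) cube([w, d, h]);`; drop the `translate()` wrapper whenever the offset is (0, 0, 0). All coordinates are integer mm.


translate([259, 293, 0]) cube([73, 15, 544]);
translate([880, 293, 0]) cube([73, 15, 544]);
translate([332, 293, 0]) cube([548, 15, 73]);
translate([332, 293, 471]) cube([548, 15, 73]);


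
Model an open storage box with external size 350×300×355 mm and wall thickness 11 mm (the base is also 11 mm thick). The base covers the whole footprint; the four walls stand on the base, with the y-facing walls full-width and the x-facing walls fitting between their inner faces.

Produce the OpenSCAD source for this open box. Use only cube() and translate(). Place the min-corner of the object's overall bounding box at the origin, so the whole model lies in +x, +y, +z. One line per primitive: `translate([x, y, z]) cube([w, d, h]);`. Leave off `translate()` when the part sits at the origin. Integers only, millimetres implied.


cube([350, 300, 11]);
translate([0, 0, 11]) cube([350, 11, 344]);
translate([0, 289, 11]) cube([350, 11, 344]);
translate([0, 11, 11]) cube([11, 278, 344]);
translate([339, 11, 11]) cube([11, 278, 344]);


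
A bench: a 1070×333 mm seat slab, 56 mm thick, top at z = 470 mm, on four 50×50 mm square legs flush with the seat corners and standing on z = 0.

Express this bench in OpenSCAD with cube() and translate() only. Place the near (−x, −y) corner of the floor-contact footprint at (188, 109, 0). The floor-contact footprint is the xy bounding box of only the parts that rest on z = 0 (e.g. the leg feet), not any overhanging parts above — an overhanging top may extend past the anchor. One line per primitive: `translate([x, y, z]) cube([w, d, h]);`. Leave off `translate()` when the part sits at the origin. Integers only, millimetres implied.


// leg_h = 470 − 56 = 414
translate([188, 109, 414]) cube([1070, 333, 56]);
translate([188, 109, 0]) cube([50, 50, 414]);
translate([188, 392, 0]) cube([50, 50, 414]);
translate([1208, 109, 0]) cube([50, 50, 414]);
translate([1208, 392, 0]) cube([50, 50, 414]);


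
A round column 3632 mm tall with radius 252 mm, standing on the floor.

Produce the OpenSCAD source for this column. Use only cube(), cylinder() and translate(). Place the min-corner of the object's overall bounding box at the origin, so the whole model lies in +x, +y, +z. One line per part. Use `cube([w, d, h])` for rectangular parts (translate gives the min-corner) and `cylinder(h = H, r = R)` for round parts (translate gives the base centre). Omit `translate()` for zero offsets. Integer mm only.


translate([252, 252, 0]) cylinder(h = 3632, r = 252);


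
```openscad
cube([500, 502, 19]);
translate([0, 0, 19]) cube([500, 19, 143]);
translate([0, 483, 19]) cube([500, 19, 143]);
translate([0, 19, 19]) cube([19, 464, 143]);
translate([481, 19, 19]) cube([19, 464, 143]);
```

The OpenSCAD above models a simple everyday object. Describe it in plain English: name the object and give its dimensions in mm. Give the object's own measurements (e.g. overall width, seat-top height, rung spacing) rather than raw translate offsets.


An open-topped rectangular box: outside dimensions 500×502×162 mm, with a uniform wall and base thickness of 19 mm. The base is a full 500×502 slab on the floor; four walls sit on top of the base. The front and back walls (the −y and +y sides) span the full width; the two side walls fit between them.


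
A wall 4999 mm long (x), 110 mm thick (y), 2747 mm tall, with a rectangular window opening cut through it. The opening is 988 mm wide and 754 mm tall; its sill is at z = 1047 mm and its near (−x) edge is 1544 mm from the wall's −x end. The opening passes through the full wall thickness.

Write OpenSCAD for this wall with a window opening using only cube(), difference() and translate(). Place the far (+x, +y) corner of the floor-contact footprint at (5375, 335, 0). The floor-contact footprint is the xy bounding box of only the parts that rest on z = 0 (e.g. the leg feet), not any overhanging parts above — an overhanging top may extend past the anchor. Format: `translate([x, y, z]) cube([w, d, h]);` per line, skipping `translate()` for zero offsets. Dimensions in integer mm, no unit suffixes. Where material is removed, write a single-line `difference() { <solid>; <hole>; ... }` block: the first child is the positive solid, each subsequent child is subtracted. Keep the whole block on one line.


difference() { translate([376, 225, 0]) cube([4999, 110, 2747]); translate([1920, 225, 1047]) cube([988, 110, 754]); }


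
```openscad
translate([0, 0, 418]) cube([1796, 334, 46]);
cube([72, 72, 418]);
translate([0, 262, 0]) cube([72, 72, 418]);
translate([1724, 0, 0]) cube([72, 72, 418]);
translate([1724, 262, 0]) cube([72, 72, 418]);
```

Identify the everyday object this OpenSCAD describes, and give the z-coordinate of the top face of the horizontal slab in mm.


A bench. The seat-top height is 464 mm.

A long slab on four corner posts — a bench. The slab sits at z = 418 with thickness 46, so the top is 418 + 46 = 464 mm.


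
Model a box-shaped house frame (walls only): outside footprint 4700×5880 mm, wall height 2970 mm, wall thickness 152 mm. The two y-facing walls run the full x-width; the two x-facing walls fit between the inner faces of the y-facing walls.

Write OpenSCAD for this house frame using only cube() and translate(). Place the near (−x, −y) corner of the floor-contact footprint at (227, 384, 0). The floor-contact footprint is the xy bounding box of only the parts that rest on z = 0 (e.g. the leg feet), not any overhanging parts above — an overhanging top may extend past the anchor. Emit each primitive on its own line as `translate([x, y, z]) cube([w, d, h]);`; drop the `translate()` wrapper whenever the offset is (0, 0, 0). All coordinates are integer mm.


translate([227, 384, 0]) cube([4700, 152, 2970]);
translate([227, 6112, 0]) cube([4700, 152, 2970]);
translate([227, 536, 0]) cube([152, 5576, 2970]);
translate([4775, 536, 0]) cube([152, 5576, 2970]);


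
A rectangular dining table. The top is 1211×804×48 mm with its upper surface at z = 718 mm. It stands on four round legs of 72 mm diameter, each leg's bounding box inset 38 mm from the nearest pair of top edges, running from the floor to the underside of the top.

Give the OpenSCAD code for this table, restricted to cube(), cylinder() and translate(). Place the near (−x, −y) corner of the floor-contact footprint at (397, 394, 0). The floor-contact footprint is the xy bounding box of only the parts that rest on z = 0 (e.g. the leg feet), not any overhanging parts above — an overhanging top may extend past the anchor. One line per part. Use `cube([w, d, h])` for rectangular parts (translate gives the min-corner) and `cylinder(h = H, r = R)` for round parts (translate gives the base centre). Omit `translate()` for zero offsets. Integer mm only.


translate([359, 356, 670]) cube([1211, 804, 48]);
translate([433, 430, 0]) cylinder(h = 670, r = 36);
translate([1496, 430, 0]) cylinder(h = 670, r = 36);
translate([433, 1086, 0]) cylinder(h = 670, r = 36);
translate([1496, 1086, 0]) cylinder(h = 670, r = 36);


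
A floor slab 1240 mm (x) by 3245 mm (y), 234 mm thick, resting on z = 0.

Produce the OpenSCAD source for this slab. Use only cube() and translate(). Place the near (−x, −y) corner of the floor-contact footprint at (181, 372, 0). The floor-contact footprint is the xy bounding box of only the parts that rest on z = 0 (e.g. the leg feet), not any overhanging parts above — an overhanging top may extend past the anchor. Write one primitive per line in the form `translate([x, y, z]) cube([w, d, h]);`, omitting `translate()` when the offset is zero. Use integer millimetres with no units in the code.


translate([181, 372, 0]) cube([1240, 3245, 234]);


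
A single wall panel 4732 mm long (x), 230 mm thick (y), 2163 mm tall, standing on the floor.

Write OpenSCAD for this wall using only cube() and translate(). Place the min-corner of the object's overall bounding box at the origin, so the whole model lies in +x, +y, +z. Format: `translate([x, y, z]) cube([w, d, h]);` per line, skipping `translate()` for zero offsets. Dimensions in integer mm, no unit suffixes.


cube([4732, 230, 2163]);


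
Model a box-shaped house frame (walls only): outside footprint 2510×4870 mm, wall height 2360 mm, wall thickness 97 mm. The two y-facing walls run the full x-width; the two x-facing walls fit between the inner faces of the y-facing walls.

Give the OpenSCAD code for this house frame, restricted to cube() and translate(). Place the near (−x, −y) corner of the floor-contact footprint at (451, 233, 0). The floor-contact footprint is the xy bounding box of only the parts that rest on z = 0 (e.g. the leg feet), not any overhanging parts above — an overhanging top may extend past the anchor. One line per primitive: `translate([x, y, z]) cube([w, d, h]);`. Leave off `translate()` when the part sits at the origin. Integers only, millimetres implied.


translate([451, 233, 0]) cube([2510, 97, 2360]);
translate([451, 5006, 0]) cube([2510, 97, 2360]);
translate([451, 330, 0]) cube([97, 4676, 2360]);
translate([2864, 330, 0]) cube([97, 4676, 2360]);


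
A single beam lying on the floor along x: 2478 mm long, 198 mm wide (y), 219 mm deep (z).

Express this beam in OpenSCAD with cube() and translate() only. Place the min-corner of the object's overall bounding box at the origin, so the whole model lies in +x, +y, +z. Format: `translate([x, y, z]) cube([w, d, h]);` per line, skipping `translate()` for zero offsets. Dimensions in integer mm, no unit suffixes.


cube([2478, 198, 219]);


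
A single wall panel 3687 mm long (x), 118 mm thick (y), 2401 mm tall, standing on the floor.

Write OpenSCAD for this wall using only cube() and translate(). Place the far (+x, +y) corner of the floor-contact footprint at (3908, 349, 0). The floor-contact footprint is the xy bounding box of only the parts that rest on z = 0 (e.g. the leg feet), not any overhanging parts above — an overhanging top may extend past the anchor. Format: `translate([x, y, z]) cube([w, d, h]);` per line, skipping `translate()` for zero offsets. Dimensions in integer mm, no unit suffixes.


translate([221, 231, 0]) cube([3687, 118, 2401]);


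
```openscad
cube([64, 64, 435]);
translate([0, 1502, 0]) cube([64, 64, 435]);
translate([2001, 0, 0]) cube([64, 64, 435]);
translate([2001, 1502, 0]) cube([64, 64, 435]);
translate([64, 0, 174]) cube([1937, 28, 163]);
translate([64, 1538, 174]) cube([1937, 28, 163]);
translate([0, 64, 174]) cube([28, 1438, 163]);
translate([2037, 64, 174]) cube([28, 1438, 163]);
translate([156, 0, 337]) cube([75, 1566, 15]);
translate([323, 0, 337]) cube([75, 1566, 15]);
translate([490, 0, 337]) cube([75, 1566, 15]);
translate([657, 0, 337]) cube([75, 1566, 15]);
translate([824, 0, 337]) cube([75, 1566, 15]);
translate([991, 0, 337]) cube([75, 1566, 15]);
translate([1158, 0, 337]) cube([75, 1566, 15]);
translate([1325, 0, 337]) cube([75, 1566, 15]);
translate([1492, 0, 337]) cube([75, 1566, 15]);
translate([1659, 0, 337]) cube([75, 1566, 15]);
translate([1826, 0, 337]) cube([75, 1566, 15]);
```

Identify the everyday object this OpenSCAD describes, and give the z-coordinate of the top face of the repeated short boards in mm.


A bed frame. The slat-top height is 352 mm.

Four posts, four rails, and a row of slats — a bed frame. Slats sit on the rails at z = 174 + 163 = 337; with slat thickness 15, the top is 352 mm.
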